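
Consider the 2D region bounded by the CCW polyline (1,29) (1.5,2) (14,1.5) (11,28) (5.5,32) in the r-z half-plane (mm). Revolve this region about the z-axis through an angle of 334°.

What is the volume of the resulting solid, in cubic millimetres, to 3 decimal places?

Profile (r,z), 5 vertices: (1,29) (1.5,2) (14,1.5) (11,28) (5.5,32)
edge 0: (1,29)→(1.5,2)  cross = 1·2 − 1.5·29 = -41.5000; (r_i+r_j)·cross = 2.5·-41.5000 = -103.7500
edge 1: (1.5,2)→(14,1.5)  cross = 1.5·1.5 − 14·2 = -25.7500; (r_i+r_j)·cross = 15.5·-25.7500 = -399.1250
edge 2: (14,1.5)→(11,28)  cross = 14·28 − 11·1.5 = 375.5000; (r_i+r_j)·cross = 25·375.5000 = 9387.5000
edge 3: (11,28)→(5.5,32)  cross = 11·32 − 5.5·28 = 198.0000; (r_i+r_j)·cross = 16.5·198.0000 = 3267.0000
edge 4: (5.5,32)→(1,29)  cross = 5.5·29 − 1·32 = 127.5000; (r_i+r_j)·cross = 6.5·127.5000 = 828.7500
Σcross = 633.7500 → A = |Σcross|/2 = 316.8750 mm²
Σ(r_i+r_j)·cross = 12980.3750 → first moment M = |Σ|/6 = 2163.3958
R_c = M/A = 2163.3958/316.8750 = 6.8273 mm
θ = 334° = 5.829400 rad
V = θ·R_c·A = 5.829400·6.8273·316.8750 = 12611.299 mm³

Volume = 12611.299 mm³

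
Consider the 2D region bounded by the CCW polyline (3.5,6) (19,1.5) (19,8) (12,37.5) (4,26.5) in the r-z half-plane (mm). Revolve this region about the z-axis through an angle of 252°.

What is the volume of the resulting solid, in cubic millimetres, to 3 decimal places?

Volume = 17248.391 mm³

Profile (r,z), 5 vertices: (3.5,6) (19,1.5) (19,8) (12,37.5) (4,26.5)
edge 0: (3.5,6)→(19,1.5)  cross = 3.5·1.5 − 19·6 = -108.7500; (r_i+r_j)·cross = 22.5·-108.7500 = -2446.8750
edge 1: (19,1.5)→(19,8)  cross = 19·8 − 19·1.5 = 123.5000; (r_i+r_j)·cross = 38·123.5000 = 4693.0000
edge 2: (19,8)→(12,37.5)  cross = 19·37.5 − 12·8 = 616.5000; (r_i+r_j)·cross = 31·616.5000 = 19111.5000
edge 3: (12,37.5)→(4,26.5)  cross = 12·26.5 − 4·37.5 = 168.0000; (r_i+r_j)·cross = 16·168.0000 = 2688.0000
edge 4: (4,26.5)→(3.5,6)  cross = 4·6 − 3.5·26.5 = -68.7500; (r_i+r_j)·cross = 7.5·-68.7500 = -515.6250
Σcross = 730.5000 → A = |Σcross|/2 = 365.2500 mm²
Σ(r_i+r_j)·cross = 23530.0000 → first moment M = |Σ|/6 = 3921.6667
R_c = M/A = 3921.6667/365.2500 = 10.7369 mm
θ = 252° = 4.398230 rad
V = θ·R_c·A = 4.398230·10.7369·365.2500 = 17248.391 mm³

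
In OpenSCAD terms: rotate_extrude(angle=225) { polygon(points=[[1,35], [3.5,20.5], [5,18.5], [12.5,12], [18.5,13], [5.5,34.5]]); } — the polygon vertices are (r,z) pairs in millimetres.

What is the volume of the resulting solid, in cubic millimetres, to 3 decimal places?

Volume = 5895.559 mm³

Profile (r,z), 6 vertices: (1,35) (3.5,20.5) (5,18.5) (12.5,12) (18.5,13) (5.5,34.5)
edge 0: (1,35)→(3.5,20.5)  cross = 1·20.5 − 3.5·35 = -102.0000; (r_i+r_j)·cross = 4.5·-102.0000 = -459.0000
edge 1: (3.5,20.5)→(5,18.5)  cross = 3.5·18.5 − 5·20.5 = -37.7500; (r_i+r_j)·cross = 8.5·-37.7500 = -320.8750
edge 2: (5,18.5)→(12.5,12)  cross = 5·12 − 12.5·18.5 = -171.2500; (r_i+r_j)·cross = 17.5·-171.2500 = -2996.8750
edge 3: (12.5,12)→(18.5,13)  cross = 12.5·13 − 18.5·12 = -59.5000; (r_i+r_j)·cross = 31·-59.5000 = -1844.5000
edge 4: (18.5,13)→(5.5,34.5)  cross = 18.5·34.5 − 5.5·13 = 566.7500; (r_i+r_j)·cross = 24·566.7500 = 13602.0000
edge 5: (5.5,34.5)→(1,35)  cross = 5.5·35 − 1·34.5 = 158.0000; (r_i+r_j)·cross = 6.5·158.0000 = 1027.0000
Σcross = 354.2500 → A = |Σcross|/2 = 177.1250 mm²
Σ(r_i+r_j)·cross = 9007.7500 → first moment M = |Σ|/6 = 1501.2917
R_c = M/A = 1501.2917/177.1250 = 8.4759 mm
θ = 225° = 3.926991 rad
V = θ·R_c·A = 3.926991·8.4759·177.1250 = 5895.559 mm³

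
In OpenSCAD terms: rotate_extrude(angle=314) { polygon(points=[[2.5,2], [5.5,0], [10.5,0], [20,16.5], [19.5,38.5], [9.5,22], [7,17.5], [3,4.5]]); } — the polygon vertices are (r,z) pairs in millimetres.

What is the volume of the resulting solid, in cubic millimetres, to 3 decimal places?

Profile (r,z), 8 vertices: (2.5,2) (5.5,0) (10.5,0) (20,16.5) (19.5,38.5) (9.5,22) (7,17.5) (3,4.5)
edge 0: (2.5,2)→(5.5,0)  cross = 2.5·0 − 5.5·2 = -11.0000; (r_i+r_j)·cross = 8·-11.0000 = -88.0000
edge 1: (5.5,0)→(10.5,0)  cross = 5.5·0 − 10.5·0 = 0.0000; (r_i+r_j)·cross = 16·0.0000 = 0.0000
edge 2: (10.5,0)→(20,16.5)  cross = 10.5·16.5 − 20·0 = 173.2500; (r_i+r_j)·cross = 30.5·173.2500 = 5284.1250
edge 3: (20,16.5)→(19.5,38.5)  cross = 20·38.5 − 19.5·16.5 = 448.2500; (r_i+r_j)·cross = 39.5·448.2500 = 17705.8750
edge 4: (19.5,38.5)→(9.5,22)  cross = 19.5·22 − 9.5·38.5 = 63.2500; (r_i+r_j)·cross = 29·63.2500 = 1834.2500
edge 5: (9.5,22)→(7,17.5)  cross = 9.5·17.5 − 7·22 = 12.2500; (r_i+r_j)·cross = 16.5·12.2500 = 202.1250
edge 6: (7,17.5)→(3,4.5)  cross = 7·4.5 − 3·17.5 = -21.0000; (r_i+r_j)·cross = 10·-21.0000 = -210.0000
edge 7: (3,4.5)→(2.5,2)  cross = 3·2 − 2.5·4.5 = -5.2500; (r_i+r_j)·cross = 5.5·-5.2500 = -28.8750
Σcross = 659.7500 → A = |Σcross|/2 = 329.8750 mm²
Σ(r_i+r_j)·cross = 24699.5000 → first moment M = |Σ|/6 = 4116.5833
R_c = M/A = 4116.5833/329.8750 = 12.4792 mm
θ = 314° = 5.480334 rad
V = θ·R_c·A = 5.480334·12.4792·329.8750 = 22560.251 mm³

Volume = 22560.251 mm³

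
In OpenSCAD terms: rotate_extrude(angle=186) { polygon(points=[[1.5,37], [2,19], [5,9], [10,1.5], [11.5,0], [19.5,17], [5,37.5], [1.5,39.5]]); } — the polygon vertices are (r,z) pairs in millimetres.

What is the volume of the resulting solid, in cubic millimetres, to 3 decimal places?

Profile (r,z), 8 vertices: (1.5,37) (2,19) (5,9) (10,1.5) (11.5,0) (19.5,17) (5,37.5) (1.5,39.5)
edge 0: (1.5,37)→(2,19)  cross = 1.5·19 − 2·37 = -45.5000; (r_i+r_j)·cross = 3.5·-45.5000 = -159.2500
edge 1: (2,19)→(5,9)  cross = 2·9 − 5·19 = -77.0000; (r_i+r_j)·cross = 7·-77.0000 = -539.0000
edge 2: (5,9)→(10,1.5)  cross = 5·1.5 − 10·9 = -82.5000; (r_i+r_j)·cross = 15·-82.5000 = -1237.5000
edge 3: (10,1.5)→(11.5,0)  cross = 10·0 − 11.5·1.5 = -17.2500; (r_i+r_j)·cross = 21.5·-17.2500 = -370.8750
edge 4: (11.5,0)→(19.5,17)  cross = 11.5·17 − 19.5·0 = 195.5000; (r_i+r_j)·cross = 31·195.5000 = 6060.5000
edge 5: (19.5,17)→(5,37.5)  cross = 19.5·37.5 − 5·17 = 646.2500; (r_i+r_j)·cross = 24.5·646.2500 = 15833.1250
edge 6: (5,37.5)→(1.5,39.5)  cross = 5·39.5 − 1.5·37.5 = 141.2500; (r_i+r_j)·cross = 6.5·141.2500 = 918.1250
edge 7: (1.5,39.5)→(1.5,37)  cross = 1.5·37 − 1.5·39.5 = -3.7500; (r_i+r_j)·cross = 3·-3.7500 = -11.2500
Σcross = 757.0000 → A = |Σcross|/2 = 378.5000 mm²
Σ(r_i+r_j)·cross = 20493.8750 → first moment M = |Σ|/6 = 3415.6458
R_c = M/A = 3415.6458/378.5000 = 9.0242 mm
θ = 186° = 3.246312 rad
V = θ·R_c·A = 3.246312·9.0242·378.5000 = 11088.253 mm³

Volume = 11088.253 mm³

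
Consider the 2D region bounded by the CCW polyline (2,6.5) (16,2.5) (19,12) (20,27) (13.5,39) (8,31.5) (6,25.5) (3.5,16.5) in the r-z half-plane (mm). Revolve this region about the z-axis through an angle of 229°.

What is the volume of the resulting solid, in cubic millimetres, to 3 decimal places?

Volume = 20332.325 mm³

Profile (r,z), 8 vertices: (2,6.5) (16,2.5) (19,12) (20,27) (13.5,39) (8,31.5) (6,25.5) (3.5,16.5)
edge 0: (2,6.5)→(16,2.5)  cross = 2·2.5 − 16·6.5 = -99.0000; (r_i+r_j)·cross = 18·-99.0000 = -1782.0000
edge 1: (16,2.5)→(19,12)  cross = 16·12 − 19·2.5 = 144.5000; (r_i+r_j)·cross = 35·144.5000 = 5057.5000
edge 2: (19,12)→(20,27)  cross = 19·27 − 20·12 = 273.0000; (r_i+r_j)·cross = 39·273.0000 = 10647.0000
edge 3: (20,27)→(13.5,39)  cross = 20·39 − 13.5·27 = 415.5000; (r_i+r_j)·cross = 33.5·415.5000 = 13919.2500
edge 4: (13.5,39)→(8,31.5)  cross = 13.5·31.5 − 8·39 = 113.2500; (r_i+r_j)·cross = 21.5·113.2500 = 2434.8750
edge 5: (8,31.5)→(6,25.5)  cross = 8·25.5 − 6·31.5 = 15.0000; (r_i+r_j)·cross = 14·15.0000 = 210.0000
edge 6: (6,25.5)→(3.5,16.5)  cross = 6·16.5 − 3.5·25.5 = 9.7500; (r_i+r_j)·cross = 9.5·9.7500 = 92.6250
edge 7: (3.5,16.5)→(2,6.5)  cross = 3.5·6.5 − 2·16.5 = -10.2500; (r_i+r_j)·cross = 5.5·-10.2500 = -56.3750
Σcross = 861.7500 → A = |Σcross|/2 = 430.8750 mm²
Σ(r_i+r_j)·cross = 30522.8750 → first moment M = |Σ|/6 = 5087.1458
R_c = M/A = 5087.1458/430.8750 = 11.8065 mm
θ = 229° = 3.996804 rad
V = θ·R_c·A = 3.996804·11.8065·430.8750 = 20332.325 mm³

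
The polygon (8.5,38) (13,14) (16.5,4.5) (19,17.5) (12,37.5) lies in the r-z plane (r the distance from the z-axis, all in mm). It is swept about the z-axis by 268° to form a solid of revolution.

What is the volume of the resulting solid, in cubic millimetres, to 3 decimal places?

Volume = 9709.869 mm³

Profile (r,z), 5 vertices: (8.5,38) (13,14) (16.5,4.5) (19,17.5) (12,37.5)
edge 0: (8.5,38)→(13,14)  cross = 8.5·14 − 13·38 = -375.0000; (r_i+r_j)·cross = 21.5·-375.0000 = -8062.5000
edge 1: (13,14)→(16.5,4.5)  cross = 13·4.5 − 16.5·14 = -172.5000; (r_i+r_j)·cross = 29.5·-172.5000 = -5088.7500
edge 2: (16.5,4.5)→(19,17.5)  cross = 16.5·17.5 − 19·4.5 = 203.2500; (r_i+r_j)·cross = 35.5·203.2500 = 7215.3750
edge 3: (19,17.5)→(12,37.5)  cross = 19·37.5 − 12·17.5 = 502.5000; (r_i+r_j)·cross = 31·502.5000 = 15577.5000
edge 4: (12,37.5)→(8.5,38)  cross = 12·38 − 8.5·37.5 = 137.2500; (r_i+r_j)·cross = 20.5·137.2500 = 2813.6250
Σcross = 295.5000 → A = |Σcross|/2 = 147.7500 mm²
Σ(r_i+r_j)·cross = 12455.2500 → first moment M = |Σ|/6 = 2075.8750
R_c = M/A = 2075.8750/147.7500 = 14.0499 mm
θ = 268° = 4.677482 rad
V = θ·R_c·A = 4.677482·14.0499·147.7500 = 9709.869 mm³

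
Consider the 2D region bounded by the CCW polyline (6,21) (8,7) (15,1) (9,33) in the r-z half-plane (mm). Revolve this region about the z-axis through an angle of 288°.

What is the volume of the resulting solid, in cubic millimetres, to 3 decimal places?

Volume = 6311.669 mm³

Profile (r,z), 4 vertices: (6,21) (8,7) (15,1) (9,33)
edge 0: (6,21)→(8,7)  cross = 6·7 − 8·21 = -126.0000; (r_i+r_j)·cross = 14·-126.0000 = -1764.0000
edge 1: (8,7)→(15,1)  cross = 8·1 − 15·7 = -97.0000; (r_i+r_j)·cross = 23·-97.0000 = -2231.0000
edge 2: (15,1)→(9,33)  cross = 15·33 − 9·1 = 486.0000; (r_i+r_j)·cross = 24·486.0000 = 11664.0000
edge 3: (9,33)→(6,21)  cross = 9·21 − 6·33 = -9.0000; (r_i+r_j)·cross = 15·-9.0000 = -135.0000
Σcross = 254.0000 → A = |Σcross|/2 = 127.0000 mm²
Σ(r_i+r_j)·cross = 7534.0000 → first moment M = |Σ|/6 = 1255.6667
R_c = M/A = 1255.6667/127.0000 = 9.8871 mm
θ = 288° = 5.026548 rad
V = θ·R_c·A = 5.026548·9.8871·127.0000 = 6311.669 mm³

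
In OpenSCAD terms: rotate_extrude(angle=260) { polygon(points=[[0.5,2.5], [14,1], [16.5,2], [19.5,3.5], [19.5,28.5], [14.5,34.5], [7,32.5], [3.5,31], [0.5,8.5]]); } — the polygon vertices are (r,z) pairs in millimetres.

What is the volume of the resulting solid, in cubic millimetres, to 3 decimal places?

Profile (r,z), 9 vertices: (0.5,2.5) (14,1) (16.5,2) (19.5,3.5) (19.5,28.5) (14.5,34.5) (7,32.5) (3.5,31) (0.5,8.5)
edge 0: (0.5,2.5)→(14,1)  cross = 0.5·1 − 14·2.5 = -34.5000; (r_i+r_j)·cross = 14.5·-34.5000 = -500.2500
edge 1: (14,1)→(16.5,2)  cross = 14·2 − 16.5·1 = 11.5000; (r_i+r_j)·cross = 30.5·11.5000 = 350.7500
edge 2: (16.5,2)→(19.5,3.5)  cross = 16.5·3.5 − 19.5·2 = 18.7500; (r_i+r_j)·cross = 36·18.7500 = 675.0000
edge 3: (19.5,3.5)→(19.5,28.5)  cross = 19.5·28.5 − 19.5·3.5 = 487.5000; (r_i+r_j)·cross = 39·487.5000 = 19012.5000
edge 4: (19.5,28.5)→(14.5,34.5)  cross = 19.5·34.5 − 14.5·28.5 = 259.5000; (r_i+r_j)·cross = 34·259.5000 = 8823.0000
edge 5: (14.5,34.5)→(7,32.5)  cross = 14.5·32.5 − 7·34.5 = 229.7500; (r_i+r_j)·cross = 21.5·229.7500 = 4939.6250
edge 6: (7,32.5)→(3.5,31)  cross = 7·31 − 3.5·32.5 = 103.2500; (r_i+r_j)·cross = 10.5·103.2500 = 1084.1250
edge 7: (3.5,31)→(0.5,8.5)  cross = 3.5·8.5 − 0.5·31 = 14.2500; (r_i+r_j)·cross = 4·14.2500 = 57.0000
edge 8: (0.5,8.5)→(0.5,2.5)  cross = 0.5·2.5 − 0.5·8.5 = -3.0000; (r_i+r_j)·cross = 1·-3.0000 = -3.0000
Σcross = 1087.0000 → A = |Σcross|/2 = 543.5000 mm²
Σ(r_i+r_j)·cross = 34438.7500 → first moment M = |Σ|/6 = 5739.7917
R_c = M/A = 5739.7917/543.5000 = 10.5608 mm
θ = 260° = 4.537856 rad
V = θ·R_c·A = 4.537856·10.5608·543.5000 = 26046.348 mm³

Volume = 26046.348 mm³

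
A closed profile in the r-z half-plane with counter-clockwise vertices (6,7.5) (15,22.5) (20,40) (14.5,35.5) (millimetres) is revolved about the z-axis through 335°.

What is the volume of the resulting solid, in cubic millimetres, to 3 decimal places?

Volume = 7864.383 mm³

Profile (r,z), 4 vertices: (6,7.5) (15,22.5) (20,40) (14.5,35.5)
edge 0: (6,7.5)→(15,22.5)  cross = 6·22.5 − 15·7.5 = 22.5000; (r_i+r_j)·cross = 21·22.5000 = 472.5000
edge 1: (15,22.5)→(20,40)  cross = 15·40 − 20·22.5 = 150.0000; (r_i+r_j)·cross = 35·150.0000 = 5250.0000
edge 2: (20,40)→(14.5,35.5)  cross = 20·35.5 − 14.5·40 = 130.0000; (r_i+r_j)·cross = 34.5·130.0000 = 4485.0000
edge 3: (14.5,35.5)→(6,7.5)  cross = 14.5·7.5 − 6·35.5 = -104.2500; (r_i+r_j)·cross = 20.5·-104.2500 = -2137.1250
Σcross = 198.2500 → A = |Σcross|/2 = 99.1250 mm²
Σ(r_i+r_j)·cross = 8070.3750 → first moment M = |Σ|/6 = 1345.0625
R_c = M/A = 1345.0625/99.1250 = 13.5694 mm
θ = 335° = 5.846853 rad
V = θ·R_c·A = 5.846853·13.5694·99.1250 = 7864.383 mm³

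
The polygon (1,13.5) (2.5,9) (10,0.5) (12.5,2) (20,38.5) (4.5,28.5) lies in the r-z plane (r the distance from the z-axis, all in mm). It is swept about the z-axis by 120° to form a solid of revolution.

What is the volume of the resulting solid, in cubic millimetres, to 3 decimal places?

Profile (r,z), 6 vertices: (1,13.5) (2.5,9) (10,0.5) (12.5,2) (20,38.5) (4.5,28.5)
edge 0: (1,13.5)→(2.5,9)  cross = 1·9 − 2.5·13.5 = -24.7500; (r_i+r_j)·cross = 3.5·-24.7500 = -86.6250
edge 1: (2.5,9)→(10,0.5)  cross = 2.5·0.5 − 10·9 = -88.7500; (r_i+r_j)·cross = 12.5·-88.7500 = -1109.3750
edge 2: (10,0.5)→(12.5,2)  cross = 10·2 − 12.5·0.5 = 13.7500; (r_i+r_j)·cross = 22.5·13.7500 = 309.3750
edge 3: (12.5,2)→(20,38.5)  cross = 12.5·38.5 − 20·2 = 441.2500; (r_i+r_j)·cross = 32.5·441.2500 = 14340.6250
edge 4: (20,38.5)→(4.5,28.5)  cross = 20·28.5 − 4.5·38.5 = 396.7500; (r_i+r_j)·cross = 24.5·396.7500 = 9720.3750
edge 5: (4.5,28.5)→(1,13.5)  cross = 4.5·13.5 − 1·28.5 = 32.2500; (r_i+r_j)·cross = 5.5·32.2500 = 177.3750
Σcross = 770.5000 → A = |Σcross|/2 = 385.2500 mm²
Σ(r_i+r_j)·cross = 23351.7500 → first moment M = |Σ|/6 = 3891.9583
R_c = M/A = 3891.9583/385.2500 = 10.1024 mm
θ = 120° = 2.094395 rad
V = θ·R_c·A = 2.094395·10.1024·385.2500 = 8151.298 mm³

Volume = 8151.298 mm³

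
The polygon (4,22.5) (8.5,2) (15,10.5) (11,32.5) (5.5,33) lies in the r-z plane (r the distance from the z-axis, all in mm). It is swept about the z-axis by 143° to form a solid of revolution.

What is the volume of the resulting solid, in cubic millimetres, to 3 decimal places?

Profile (r,z), 5 vertices: (4,22.5) (8.5,2) (15,10.5) (11,32.5) (5.5,33)
edge 0: (4,22.5)→(8.5,2)  cross = 4·2 − 8.5·22.5 = -183.2500; (r_i+r_j)·cross = 12.5·-183.2500 = -2290.6250
edge 1: (8.5,2)→(15,10.5)  cross = 8.5·10.5 − 15·2 = 59.2500; (r_i+r_j)·cross = 23.5·59.2500 = 1392.3750
edge 2: (15,10.5)→(11,32.5)  cross = 15·32.5 − 11·10.5 = 372.0000; (r_i+r_j)·cross = 26·372.0000 = 9672.0000
edge 3: (11,32.5)→(5.5,33)  cross = 11·33 − 5.5·32.5 = 184.2500; (r_i+r_j)·cross = 16.5·184.2500 = 3040.1250
edge 4: (5.5,33)→(4,22.5)  cross = 5.5·22.5 − 4·33 = -8.2500; (r_i+r_j)·cross = 9.5·-8.2500 = -78.3750
Σcross = 424.0000 → A = |Σcross|/2 = 212.0000 mm²
Σ(r_i+r_j)·cross = 11735.5000 → first moment M = |Σ|/6 = 1955.9167
R_c = M/A = 1955.9167/212.0000 = 9.2260 mm
θ = 143° = 2.495821 rad
V = θ·R_c·A = 2.495821·9.2260·212.0000 = 4881.618 mm³

Volume = 4881.618 mm³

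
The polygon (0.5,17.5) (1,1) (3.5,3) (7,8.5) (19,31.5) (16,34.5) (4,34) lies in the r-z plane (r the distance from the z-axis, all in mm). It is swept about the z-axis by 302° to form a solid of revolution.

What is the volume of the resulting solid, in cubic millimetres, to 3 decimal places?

Profile (r,z), 7 vertices: (0.5,17.5) (1,1) (3.5,3) (7,8.5) (19,31.5) (16,34.5) (4,34)
edge 0: (0.5,17.5)→(1,1)  cross = 0.5·1 − 1·17.5 = -17.0000; (r_i+r_j)·cross = 1.5·-17.0000 = -25.5000
edge 1: (1,1)→(3.5,3)  cross = 1·3 − 3.5·1 = -0.5000; (r_i+r_j)·cross = 4.5·-0.5000 = -2.2500
edge 2: (3.5,3)→(7,8.5)  cross = 3.5·8.5 − 7·3 = 8.7500; (r_i+r_j)·cross = 10.5·8.7500 = 91.8750
edge 3: (7,8.5)→(19,31.5)  cross = 7·31.5 − 19·8.5 = 59.0000; (r_i+r_j)·cross = 26·59.0000 = 1534.0000
edge 4: (19,31.5)→(16,34.5)  cross = 19·34.5 − 16·31.5 = 151.5000; (r_i+r_j)·cross = 35·151.5000 = 5302.5000
edge 5: (16,34.5)→(4,34)  cross = 16·34 − 4·34.5 = 406.0000; (r_i+r_j)·cross = 20·406.0000 = 8120.0000
edge 6: (4,34)→(0.5,17.5)  cross = 4·17.5 − 0.5·34 = 53.0000; (r_i+r_j)·cross = 4.5·53.0000 = 238.5000
Σcross = 660.7500 → A = |Σcross|/2 = 330.3750 mm²
Σ(r_i+r_j)·cross = 15259.1250 → first moment M = |Σ|/6 = 2543.1875
R_c = M/A = 2543.1875/330.3750 = 7.6979 mm
θ = 302° = 5.270894 rad
V = θ·R_c·A = 5.270894·7.6979·330.3750 = 13404.873 mm³

Volume = 13404.873 mm³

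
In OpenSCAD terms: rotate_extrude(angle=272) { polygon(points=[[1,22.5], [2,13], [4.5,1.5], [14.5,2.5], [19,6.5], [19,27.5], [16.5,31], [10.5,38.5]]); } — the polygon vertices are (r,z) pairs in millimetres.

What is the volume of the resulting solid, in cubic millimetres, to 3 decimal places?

Profile (r,z), 8 vertices: (1,22.5) (2,13) (4.5,1.5) (14.5,2.5) (19,6.5) (19,27.5) (16.5,31) (10.5,38.5)
edge 0: (1,22.5)→(2,13)  cross = 1·13 − 2·22.5 = -32.0000; (r_i+r_j)·cross = 3·-32.0000 = -96.0000
edge 1: (2,13)→(4.5,1.5)  cross = 2·1.5 − 4.5·13 = -55.5000; (r_i+r_j)·cross = 6.5·-55.5000 = -360.7500
edge 2: (4.5,1.5)→(14.5,2.5)  cross = 4.5·2.5 − 14.5·1.5 = -10.5000; (r_i+r_j)·cross = 19·-10.5000 = -199.5000
edge 3: (14.5,2.5)→(19,6.5)  cross = 14.5·6.5 − 19·2.5 = 46.7500; (r_i+r_j)·cross = 33.5·46.7500 = 1566.1250
edge 4: (19,6.5)→(19,27.5)  cross = 19·27.5 − 19·6.5 = 399.0000; (r_i+r_j)·cross = 38·399.0000 = 15162.0000
edge 5: (19,27.5)→(16.5,31)  cross = 19·31 − 16.5·27.5 = 135.2500; (r_i+r_j)·cross = 35.5·135.2500 = 4801.3750
edge 6: (16.5,31)→(10.5,38.5)  cross = 16.5·38.5 − 10.5·31 = 309.7500; (r_i+r_j)·cross = 27·309.7500 = 8363.2500
edge 7: (10.5,38.5)→(1,22.5)  cross = 10.5·22.5 − 1·38.5 = 197.7500; (r_i+r_j)·cross = 11.5·197.7500 = 2274.1250
Σcross = 990.5000 → A = |Σcross|/2 = 495.2500 mm²
Σ(r_i+r_j)·cross = 31510.6250 → first moment M = |Σ|/6 = 5251.7708
R_c = M/A = 5251.7708/495.2500 = 10.6043 mm
θ = 272° = 4.747296 rad
V = θ·R_c·A = 4.747296·10.6043·495.2500 = 24931.708 mm³

Volume = 24931.708 mm³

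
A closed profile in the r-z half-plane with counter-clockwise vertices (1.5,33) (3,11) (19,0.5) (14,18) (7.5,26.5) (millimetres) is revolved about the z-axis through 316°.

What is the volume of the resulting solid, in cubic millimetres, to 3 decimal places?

Volume = 12007.138 mm³

Profile (r,z), 5 vertices: (1.5,33) (3,11) (19,0.5) (14,18) (7.5,26.5)
edge 0: (1.5,33)→(3,11)  cross = 1.5·11 − 3·33 = -82.5000; (r_i+r_j)·cross = 4.5·-82.5000 = -371.2500
edge 1: (3,11)→(19,0.5)  cross = 3·0.5 − 19·11 = -207.5000; (r_i+r_j)·cross = 22·-207.5000 = -4565.0000
edge 2: (19,0.5)→(14,18)  cross = 19·18 − 14·0.5 = 335.0000; (r_i+r_j)·cross = 33·335.0000 = 11055.0000
edge 3: (14,18)→(7.5,26.5)  cross = 14·26.5 − 7.5·18 = 236.0000; (r_i+r_j)·cross = 21.5·236.0000 = 5074.0000
edge 4: (7.5,26.5)→(1.5,33)  cross = 7.5·33 − 1.5·26.5 = 207.7500; (r_i+r_j)·cross = 9·207.7500 = 1869.7500
Σcross = 488.7500 → A = |Σcross|/2 = 244.3750 mm²
Σ(r_i+r_j)·cross = 13062.5000 → first moment M = |Σ|/6 = 2177.0833
R_c = M/A = 2177.0833/244.3750 = 8.9088 mm
θ = 316° = 5.515240 rad
V = θ·R_c·A = 5.515240·8.9088·244.3750 = 12007.138 mm³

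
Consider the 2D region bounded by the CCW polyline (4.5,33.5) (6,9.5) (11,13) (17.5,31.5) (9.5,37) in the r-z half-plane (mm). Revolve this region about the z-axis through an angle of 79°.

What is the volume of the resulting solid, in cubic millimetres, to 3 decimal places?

Volume = 2942.984 mm³

Profile (r,z), 5 vertices: (4.5,33.5) (6,9.5) (11,13) (17.5,31.5) (9.5,37)
edge 0: (4.5,33.5)→(6,9.5)  cross = 4.5·9.5 − 6·33.5 = -158.2500; (r_i+r_j)·cross = 10.5·-158.2500 = -1661.6250
edge 1: (6,9.5)→(11,13)  cross = 6·13 − 11·9.5 = -26.5000; (r_i+r_j)·cross = 17·-26.5000 = -450.5000
edge 2: (11,13)→(17.5,31.5)  cross = 11·31.5 − 17.5·13 = 119.0000; (r_i+r_j)·cross = 28.5·119.0000 = 3391.5000
edge 3: (17.5,31.5)→(9.5,37)  cross = 17.5·37 − 9.5·31.5 = 348.2500; (r_i+r_j)·cross = 27·348.2500 = 9402.7500
edge 4: (9.5,37)→(4.5,33.5)  cross = 9.5·33.5 − 4.5·37 = 151.7500; (r_i+r_j)·cross = 14·151.7500 = 2124.5000
Σcross = 434.2500 → A = |Σcross|/2 = 217.1250 mm²
Σ(r_i+r_j)·cross = 12806.6250 → first moment M = |Σ|/6 = 2134.4375
R_c = M/A = 2134.4375/217.1250 = 9.8305 mm
θ = 79° = 1.378810 rad
V = θ·R_c·A = 1.378810·9.8305·217.1250 = 2942.984 mm³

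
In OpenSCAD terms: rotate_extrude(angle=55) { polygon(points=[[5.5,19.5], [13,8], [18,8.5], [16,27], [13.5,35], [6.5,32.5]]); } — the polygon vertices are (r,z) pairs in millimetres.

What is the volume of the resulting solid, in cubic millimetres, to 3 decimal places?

Profile (r,z), 6 vertices: (5.5,19.5) (13,8) (18,8.5) (16,27) (13.5,35) (6.5,32.5)
edge 0: (5.5,19.5)→(13,8)  cross = 5.5·8 − 13·19.5 = -209.5000; (r_i+r_j)·cross = 18.5·-209.5000 = -3875.7500
edge 1: (13,8)→(18,8.5)  cross = 13·8.5 − 18·8 = -33.5000; (r_i+r_j)·cross = 31·-33.5000 = -1038.5000
edge 2: (18,8.5)→(16,27)  cross = 18·27 − 16·8.5 = 350.0000; (r_i+r_j)·cross = 34·350.0000 = 11900.0000
edge 3: (16,27)→(13.5,35)  cross = 16·35 − 13.5·27 = 195.5000; (r_i+r_j)·cross = 29.5·195.5000 = 5767.2500
edge 4: (13.5,35)→(6.5,32.5)  cross = 13.5·32.5 − 6.5·35 = 211.2500; (r_i+r_j)·cross = 20·211.2500 = 4225.0000
edge 5: (6.5,32.5)→(5.5,19.5)  cross = 6.5·19.5 − 5.5·32.5 = -52.0000; (r_i+r_j)·cross = 12·-52.0000 = -624.0000
Σcross = 461.7500 → A = |Σcross|/2 = 230.8750 mm²
Σ(r_i+r_j)·cross = 16354.0000 → first moment M = |Σ|/6 = 2725.6667
R_c = M/A = 2725.6667/230.8750 = 11.8058 mm
θ = 55° = 0.959931 rad
V = θ·R_c·A = 0.959931·11.8058·230.8750 = 2616.452 mm³

Volume = 2616.452 mm³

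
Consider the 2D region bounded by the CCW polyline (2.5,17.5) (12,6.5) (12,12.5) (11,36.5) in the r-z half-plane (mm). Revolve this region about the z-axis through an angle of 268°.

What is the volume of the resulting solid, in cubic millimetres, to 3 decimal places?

Volume = 5610.640 mm³

Profile (r,z), 4 vertices: (2.5,17.5) (12,6.5) (12,12.5) (11,36.5)
edge 0: (2.5,17.5)→(12,6.5)  cross = 2.5·6.5 − 12·17.5 = -193.7500; (r_i+r_j)·cross = 14.5·-193.7500 = -2809.3750
edge 1: (12,6.5)→(12,12.5)  cross = 12·12.5 − 12·6.5 = 72.0000; (r_i+r_j)·cross = 24·72.0000 = 1728.0000
edge 2: (12,12.5)→(11,36.5)  cross = 12·36.5 − 11·12.5 = 300.5000; (r_i+r_j)·cross = 23·300.5000 = 6911.5000
edge 3: (11,36.5)→(2.5,17.5)  cross = 11·17.5 − 2.5·36.5 = 101.2500; (r_i+r_j)·cross = 13.5·101.2500 = 1366.8750
Σcross = 280.0000 → A = |Σcross|/2 = 140.0000 mm²
Σ(r_i+r_j)·cross = 7197.0000 → first moment M = |Σ|/6 = 1199.5000
R_c = M/A = 1199.5000/140.0000 = 8.5679 mm
θ = 268° = 4.677482 rad
V = θ·R_c·A = 4.677482·8.5679·140.0000 = 5610.640 mm³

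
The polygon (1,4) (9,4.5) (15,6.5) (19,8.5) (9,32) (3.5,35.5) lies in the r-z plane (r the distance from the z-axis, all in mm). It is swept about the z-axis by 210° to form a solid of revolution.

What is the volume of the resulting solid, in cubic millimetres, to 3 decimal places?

Volume = 10374.935 mm³

Profile (r,z), 6 vertices: (1,4) (9,4.5) (15,6.5) (19,8.5) (9,32) (3.5,35.5)
edge 0: (1,4)→(9,4.5)  cross = 1·4.5 − 9·4 = -31.5000; (r_i+r_j)·cross = 10·-31.5000 = -315.0000
edge 1: (9,4.5)→(15,6.5)  cross = 9·6.5 − 15·4.5 = -9.0000; (r_i+r_j)·cross = 24·-9.0000 = -216.0000
edge 2: (15,6.5)→(19,8.5)  cross = 15·8.5 − 19·6.5 = 4.0000; (r_i+r_j)·cross = 34·4.0000 = 136.0000
edge 3: (19,8.5)→(9,32)  cross = 19·32 − 9·8.5 = 531.5000; (r_i+r_j)·cross = 28·531.5000 = 14882.0000
edge 4: (9,32)→(3.5,35.5)  cross = 9·35.5 − 3.5·32 = 207.5000; (r_i+r_j)·cross = 12.5·207.5000 = 2593.7500
edge 5: (3.5,35.5)→(1,4)  cross = 3.5·4 − 1·35.5 = -21.5000; (r_i+r_j)·cross = 4.5·-21.5000 = -96.7500
Σcross = 681.0000 → A = |Σcross|/2 = 340.5000 mm²
Σ(r_i+r_j)·cross = 16984.0000 → first moment M = |Σ|/6 = 2830.6667
R_c = M/A = 2830.6667/340.5000 = 8.3133 mm
θ = 210° = 3.665191 rad
V = θ·R_c·A = 3.665191·8.3133·340.5000 = 10374.935 mm³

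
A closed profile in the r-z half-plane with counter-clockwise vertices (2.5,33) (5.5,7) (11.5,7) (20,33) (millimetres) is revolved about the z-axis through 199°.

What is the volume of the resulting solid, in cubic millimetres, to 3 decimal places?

Profile (r,z), 4 vertices: (2.5,33) (5.5,7) (11.5,7) (20,33)
edge 0: (2.5,33)→(5.5,7)  cross = 2.5·7 − 5.5·33 = -164.0000; (r_i+r_j)·cross = 8·-164.0000 = -1312.0000
edge 1: (5.5,7)→(11.5,7)  cross = 5.5·7 − 11.5·7 = -42.0000; (r_i+r_j)·cross = 17·-42.0000 = -714.0000
edge 2: (11.5,7)→(20,33)  cross = 11.5·33 − 20·7 = 239.5000; (r_i+r_j)·cross = 31.5·239.5000 = 7544.2500
edge 3: (20,33)→(2.5,33)  cross = 20·33 − 2.5·33 = 577.5000; (r_i+r_j)·cross = 22.5·577.5000 = 12993.7500
Σcross = 611.0000 → A = |Σcross|/2 = 305.5000 mm²
Σ(r_i+r_j)·cross = 18512.0000 → first moment M = |Σ|/6 = 3085.3333
R_c = M/A = 3085.3333/305.5000 = 10.0993 mm
θ = 199° = 3.473205 rad
V = θ·R_c·A = 3.473205·10.0993·305.5000 = 10715.996 mm³

Volume = 10715.996 mm³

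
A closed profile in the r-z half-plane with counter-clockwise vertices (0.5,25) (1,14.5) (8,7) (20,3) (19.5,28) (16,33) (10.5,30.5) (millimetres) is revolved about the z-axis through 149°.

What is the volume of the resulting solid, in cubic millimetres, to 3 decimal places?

Volume = 12553.405 mm³

Profile (r,z), 7 vertices: (0.5,25) (1,14.5) (8,7) (20,3) (19.5,28) (16,33) (10.5,30.5)
edge 0: (0.5,25)→(1,14.5)  cross = 0.5·14.5 − 1·25 = -17.7500; (r_i+r_j)·cross = 1.5·-17.7500 = -26.6250
edge 1: (1,14.5)→(8,7)  cross = 1·7 − 8·14.5 = -109.0000; (r_i+r_j)·cross = 9·-109.0000 = -981.0000
edge 2: (8,7)→(20,3)  cross = 8·3 − 20·7 = -116.0000; (r_i+r_j)·cross = 28·-116.0000 = -3248.0000
edge 3: (20,3)→(19.5,28)  cross = 20·28 − 19.5·3 = 501.5000; (r_i+r_j)·cross = 39.5·501.5000 = 19809.2500
edge 4: (19.5,28)→(16,33)  cross = 19.5·33 − 16·28 = 195.5000; (r_i+r_j)·cross = 35.5·195.5000 = 6940.2500
edge 5: (16,33)→(10.5,30.5)  cross = 16·30.5 − 10.5·33 = 141.5000; (r_i+r_j)·cross = 26.5·141.5000 = 3749.7500
edge 6: (10.5,30.5)→(0.5,25)  cross = 10.5·25 − 0.5·30.5 = 247.2500; (r_i+r_j)·cross = 11·247.2500 = 2719.7500
Σcross = 843.0000 → A = |Σcross|/2 = 421.5000 mm²
Σ(r_i+r_j)·cross = 28963.3750 → first moment M = |Σ|/6 = 4827.2292
R_c = M/A = 4827.2292/421.5000 = 11.4525 mm
θ = 149° = 2.600541 rad
V = θ·R_c·A = 2.600541·11.4525·421.5000 = 12553.405 mm³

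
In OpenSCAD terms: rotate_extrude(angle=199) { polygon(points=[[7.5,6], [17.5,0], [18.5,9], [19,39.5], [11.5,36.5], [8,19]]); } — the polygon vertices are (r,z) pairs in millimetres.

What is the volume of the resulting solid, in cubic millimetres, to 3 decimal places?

Profile (r,z), 6 vertices: (7.5,6) (17.5,0) (18.5,9) (19,39.5) (11.5,36.5) (8,19)
edge 0: (7.5,6)→(17.5,0)  cross = 7.5·0 − 17.5·6 = -105.0000; (r_i+r_j)·cross = 25·-105.0000 = -2625.0000
edge 1: (17.5,0)→(18.5,9)  cross = 17.5·9 − 18.5·0 = 157.5000; (r_i+r_j)·cross = 36·157.5000 = 5670.0000
edge 2: (18.5,9)→(19,39.5)  cross = 18.5·39.5 − 19·9 = 559.7500; (r_i+r_j)·cross = 37.5·559.7500 = 20990.6250
edge 3: (19,39.5)→(11.5,36.5)  cross = 19·36.5 − 11.5·39.5 = 239.2500; (r_i+r_j)·cross = 30.5·239.2500 = 7297.1250
edge 4: (11.5,36.5)→(8,19)  cross = 11.5·19 − 8·36.5 = -73.5000; (r_i+r_j)·cross = 19.5·-73.5000 = -1433.2500
edge 5: (8,19)→(7.5,6)  cross = 8·6 − 7.5·19 = -94.5000; (r_i+r_j)·cross = 15.5·-94.5000 = -1464.7500
Σcross = 683.5000 → A = |Σcross|/2 = 341.7500 mm²
Σ(r_i+r_j)·cross = 28434.7500 → first moment M = |Σ|/6 = 4739.1250
R_c = M/A = 4739.1250/341.7500 = 13.8672 mm
θ = 199° = 3.473205 rad
V = θ·R_c·A = 3.473205·13.8672·341.7500 = 16459.954 mm³

Volume = 16459.954 mm³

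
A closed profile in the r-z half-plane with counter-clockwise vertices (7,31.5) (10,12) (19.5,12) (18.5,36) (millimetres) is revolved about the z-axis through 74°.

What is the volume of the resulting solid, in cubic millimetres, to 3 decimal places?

Volume = 4172.574 mm³

Profile (r,z), 4 vertices: (7,31.5) (10,12) (19.5,12) (18.5,36)
edge 0: (7,31.5)→(10,12)  cross = 7·12 − 10·31.5 = -231.0000; (r_i+r_j)·cross = 17·-231.0000 = -3927.0000
edge 1: (10,12)→(19.5,12)  cross = 10·12 − 19.5·12 = -114.0000; (r_i+r_j)·cross = 29.5·-114.0000 = -3363.0000
edge 2: (19.5,12)→(18.5,36)  cross = 19.5·36 − 18.5·12 = 480.0000; (r_i+r_j)·cross = 38·480.0000 = 18240.0000
edge 3: (18.5,36)→(7,31.5)  cross = 18.5·31.5 − 7·36 = 330.7500; (r_i+r_j)·cross = 25.5·330.7500 = 8434.1250
Σcross = 465.7500 → A = |Σcross|/2 = 232.8750 mm²
Σ(r_i+r_j)·cross = 19384.1250 → first moment M = |Σ|/6 = 3230.6875
R_c = M/A = 3230.6875/232.8750 = 13.8731 mm
θ = 74° = 1.291544 rad
V = θ·R_c·A = 1.291544·13.8731·232.8750 = 4172.574 mm³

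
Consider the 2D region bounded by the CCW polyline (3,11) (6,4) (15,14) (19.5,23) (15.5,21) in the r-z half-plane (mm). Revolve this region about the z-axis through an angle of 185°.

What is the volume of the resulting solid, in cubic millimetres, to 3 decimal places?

Profile (r,z), 5 vertices: (3,11) (6,4) (15,14) (19.5,23) (15.5,21)
edge 0: (3,11)→(6,4)  cross = 3·4 − 6·11 = -54.0000; (r_i+r_j)·cross = 9·-54.0000 = -486.0000
edge 1: (6,4)→(15,14)  cross = 6·14 − 15·4 = 24.0000; (r_i+r_j)·cross = 21·24.0000 = 504.0000
edge 2: (15,14)→(19.5,23)  cross = 15·23 − 19.5·14 = 72.0000; (r_i+r_j)·cross = 34.5·72.0000 = 2484.0000
edge 3: (19.5,23)→(15.5,21)  cross = 19.5·21 − 15.5·23 = 53.0000; (r_i+r_j)·cross = 35·53.0000 = 1855.0000
edge 4: (15.5,21)→(3,11)  cross = 15.5·11 − 3·21 = 107.5000; (r_i+r_j)·cross = 18.5·107.5000 = 1988.7500
Σcross = 202.5000 → A = |Σcross|/2 = 101.2500 mm²
Σ(r_i+r_j)·cross = 6345.7500 → first moment M = |Σ|/6 = 1057.6250
R_c = M/A = 1057.6250/101.2500 = 10.4457 mm
θ = 185° = 3.228859 rad
V = θ·R_c·A = 3.228859·10.4457·101.2500 = 3414.922 mm³

Volume = 3414.922 mm³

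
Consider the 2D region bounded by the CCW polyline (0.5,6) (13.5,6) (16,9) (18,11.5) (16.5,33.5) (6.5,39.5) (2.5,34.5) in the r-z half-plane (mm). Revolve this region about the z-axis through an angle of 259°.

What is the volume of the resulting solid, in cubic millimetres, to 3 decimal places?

Volume = 19415.224 mm³

Profile (r,z), 7 vertices: (0.5,6) (13.5,6) (16,9) (18,11.5) (16.5,33.5) (6.5,39.5) (2.5,34.5)
edge 0: (0.5,6)→(13.5,6)  cross = 0.5·6 − 13.5·6 = -78.0000; (r_i+r_j)·cross = 14·-78.0000 = -1092.0000
edge 1: (13.5,6)→(16,9)  cross = 13.5·9 − 16·6 = 25.5000; (r_i+r_j)·cross = 29.5·25.5000 = 752.2500
edge 2: (16,9)→(18,11.5)  cross = 16·11.5 − 18·9 = 22.0000; (r_i+r_j)·cross = 34·22.0000 = 748.0000
edge 3: (18,11.5)→(16.5,33.5)  cross = 18·33.5 − 16.5·11.5 = 413.2500; (r_i+r_j)·cross = 34.5·413.2500 = 14257.1250
edge 4: (16.5,33.5)→(6.5,39.5)  cross = 16.5·39.5 − 6.5·33.5 = 434.0000; (r_i+r_j)·cross = 23·434.0000 = 9982.0000
edge 5: (6.5,39.5)→(2.5,34.5)  cross = 6.5·34.5 − 2.5·39.5 = 125.5000; (r_i+r_j)·cross = 9·125.5000 = 1129.5000
edge 6: (2.5,34.5)→(0.5,6)  cross = 2.5·6 − 0.5·34.5 = -2.2500; (r_i+r_j)·cross = 3·-2.2500 = -6.7500
Σcross = 940.0000 → A = |Σcross|/2 = 470.0000 mm²
Σ(r_i+r_j)·cross = 25770.1250 → first moment M = |Σ|/6 = 4295.0208
R_c = M/A = 4295.0208/470.0000 = 9.1383 mm
θ = 259° = 4.520403 rad
V = θ·R_c·A = 4.520403·9.1383·470.0000 = 19415.224 mm³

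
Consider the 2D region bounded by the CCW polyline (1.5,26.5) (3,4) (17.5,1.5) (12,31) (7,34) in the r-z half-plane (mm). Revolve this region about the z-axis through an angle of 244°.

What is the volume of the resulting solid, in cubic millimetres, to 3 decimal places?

Volume = 13181.442 mm³

Profile (r,z), 5 vertices: (1.5,26.5) (3,4) (17.5,1.5) (12,31) (7,34)
edge 0: (1.5,26.5)→(3,4)  cross = 1.5·4 − 3·26.5 = -73.5000; (r_i+r_j)·cross = 4.5·-73.5000 = -330.7500
edge 1: (3,4)→(17.5,1.5)  cross = 3·1.5 − 17.5·4 = -65.5000; (r_i+r_j)·cross = 20.5·-65.5000 = -1342.7500
edge 2: (17.5,1.5)→(12,31)  cross = 17.5·31 − 12·1.5 = 524.5000; (r_i+r_j)·cross = 29.5·524.5000 = 15472.7500
edge 3: (12,31)→(7,34)  cross = 12·34 − 7·31 = 191.0000; (r_i+r_j)·cross = 19·191.0000 = 3629.0000
edge 4: (7,34)→(1.5,26.5)  cross = 7·26.5 − 1.5·34 = 134.5000; (r_i+r_j)·cross = 8.5·134.5000 = 1143.2500
Σcross = 711.0000 → A = |Σcross|/2 = 355.5000 mm²
Σ(r_i+r_j)·cross = 18571.5000 → first moment M = |Σ|/6 = 3095.2500
R_c = M/A = 3095.2500/355.5000 = 8.7068 mm
θ = 244° = 4.258603 rad
V = θ·R_c·A = 4.258603·8.7068·355.5000 = 13181.442 mm³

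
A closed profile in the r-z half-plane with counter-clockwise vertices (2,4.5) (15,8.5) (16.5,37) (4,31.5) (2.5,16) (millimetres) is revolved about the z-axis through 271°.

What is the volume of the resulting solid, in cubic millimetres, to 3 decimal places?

Volume = 15480.577 mm³

Profile (r,z), 5 vertices: (2,4.5) (15,8.5) (16.5,37) (4,31.5) (2.5,16)
edge 0: (2,4.5)→(15,8.5)  cross = 2·8.5 − 15·4.5 = -50.5000; (r_i+r_j)·cross = 17·-50.5000 = -858.5000
edge 1: (15,8.5)→(16.5,37)  cross = 15·37 − 16.5·8.5 = 414.7500; (r_i+r_j)·cross = 31.5·414.7500 = 13064.6250
edge 2: (16.5,37)→(4,31.5)  cross = 16.5·31.5 − 4·37 = 371.7500; (r_i+r_j)·cross = 20.5·371.7500 = 7620.8750
edge 3: (4,31.5)→(2.5,16)  cross = 4·16 − 2.5·31.5 = -14.7500; (r_i+r_j)·cross = 6.5·-14.7500 = -95.8750
edge 4: (2.5,16)→(2,4.5)  cross = 2.5·4.5 − 2·16 = -20.7500; (r_i+r_j)·cross = 4.5·-20.7500 = -93.3750
Σcross = 700.5000 → A = |Σcross|/2 = 350.2500 mm²
Σ(r_i+r_j)·cross = 19637.7500 → first moment M = |Σ|/6 = 3272.9583
R_c = M/A = 3272.9583/350.2500 = 9.3446 mm
θ = 271° = 4.729842 rad
V = θ·R_c·A = 4.729842·9.3446·350.2500 = 15480.577 mm³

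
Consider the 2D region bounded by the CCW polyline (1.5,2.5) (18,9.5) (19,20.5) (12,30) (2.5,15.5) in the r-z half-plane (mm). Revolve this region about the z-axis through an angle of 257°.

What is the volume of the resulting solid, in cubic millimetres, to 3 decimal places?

Profile (r,z), 5 vertices: (1.5,2.5) (18,9.5) (19,20.5) (12,30) (2.5,15.5)
edge 0: (1.5,2.5)→(18,9.5)  cross = 1.5·9.5 − 18·2.5 = -30.7500; (r_i+r_j)·cross = 19.5·-30.7500 = -599.6250
edge 1: (18,9.5)→(19,20.5)  cross = 18·20.5 − 19·9.5 = 188.5000; (r_i+r_j)·cross = 37·188.5000 = 6974.5000
edge 2: (19,20.5)→(12,30)  cross = 19·30 − 12·20.5 = 324.0000; (r_i+r_j)·cross = 31·324.0000 = 10044.0000
edge 3: (12,30)→(2.5,15.5)  cross = 12·15.5 − 2.5·30 = 111.0000; (r_i+r_j)·cross = 14.5·111.0000 = 1609.5000
edge 4: (2.5,15.5)→(1.5,2.5)  cross = 2.5·2.5 − 1.5·15.5 = -17.0000; (r_i+r_j)·cross = 4·-17.0000 = -68.0000
Σcross = 575.7500 → A = |Σcross|/2 = 287.8750 mm²
Σ(r_i+r_j)·cross = 17960.3750 → first moment M = |Σ|/6 = 2993.3958
R_c = M/A = 2993.3958/287.8750 = 10.3982 mm
θ = 257° = 4.485496 rad
V = θ·R_c·A = 4.485496·10.3982·287.8750 = 13426.866 mm³

Volume = 13426.866 mm³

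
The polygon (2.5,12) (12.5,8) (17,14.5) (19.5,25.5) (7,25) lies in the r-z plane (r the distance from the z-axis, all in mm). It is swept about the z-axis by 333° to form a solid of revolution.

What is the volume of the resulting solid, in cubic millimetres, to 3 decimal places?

Volume = 12863.775 mm³

Profile (r,z), 5 vertices: (2.5,12) (12.5,8) (17,14.5) (19.5,25.5) (7,25)
edge 0: (2.5,12)→(12.5,8)  cross = 2.5·8 − 12.5·12 = -130.0000; (r_i+r_j)·cross = 15·-130.0000 = -1950.0000
edge 1: (12.5,8)→(17,14.5)  cross = 12.5·14.5 − 17·8 = 45.2500; (r_i+r_j)·cross = 29.5·45.2500 = 1334.8750
edge 2: (17,14.5)→(19.5,25.5)  cross = 17·25.5 − 19.5·14.5 = 150.7500; (r_i+r_j)·cross = 36.5·150.7500 = 5502.3750
edge 3: (19.5,25.5)→(7,25)  cross = 19.5·25 − 7·25.5 = 309.0000; (r_i+r_j)·cross = 26.5·309.0000 = 8188.5000
edge 4: (7,25)→(2.5,12)  cross = 7·12 − 2.5·25 = 21.5000; (r_i+r_j)·cross = 9.5·21.5000 = 204.2500
Σcross = 396.5000 → A = |Σcross|/2 = 198.2500 mm²
Σ(r_i+r_j)·cross = 13280.0000 → first moment M = |Σ|/6 = 2213.3333
R_c = M/A = 2213.3333/198.2500 = 11.1644 mm
θ = 333° = 5.811946 rad
V = θ·R_c·A = 5.811946·11.1644·198.2500 = 12863.775 mm³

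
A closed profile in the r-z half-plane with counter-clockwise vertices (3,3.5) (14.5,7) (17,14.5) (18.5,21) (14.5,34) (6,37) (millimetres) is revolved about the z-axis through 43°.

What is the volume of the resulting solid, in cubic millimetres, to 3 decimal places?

Volume = 2779.211 mm³

Profile (r,z), 6 vertices: (3,3.5) (14.5,7) (17,14.5) (18.5,21) (14.5,34) (6,37)
edge 0: (3,3.5)→(14.5,7)  cross = 3·7 − 14.5·3.5 = -29.7500; (r_i+r_j)·cross = 17.5·-29.7500 = -520.6250
edge 1: (14.5,7)→(17,14.5)  cross = 14.5·14.5 − 17·7 = 91.2500; (r_i+r_j)·cross = 31.5·91.2500 = 2874.3750
edge 2: (17,14.5)→(18.5,21)  cross = 17·21 − 18.5·14.5 = 88.7500; (r_i+r_j)·cross = 35.5·88.7500 = 3150.6250
edge 3: (18.5,21)→(14.5,34)  cross = 18.5·34 − 14.5·21 = 324.5000; (r_i+r_j)·cross = 33·324.5000 = 10708.5000
edge 4: (14.5,34)→(6,37)  cross = 14.5·37 − 6·34 = 332.5000; (r_i+r_j)·cross = 20.5·332.5000 = 6816.2500
edge 5: (6,37)→(3,3.5)  cross = 6·3.5 − 3·37 = -90.0000; (r_i+r_j)·cross = 9·-90.0000 = -810.0000
Σcross = 717.2500 → A = |Σcross|/2 = 358.6250 mm²
Σ(r_i+r_j)·cross = 22219.1250 → first moment M = |Σ|/6 = 3703.1875
R_c = M/A = 3703.1875/358.6250 = 10.3261 mm
θ = 43° = 0.750492 rad
V = θ·R_c·A = 0.750492·10.3261·358.6250 = 2779.211 mm³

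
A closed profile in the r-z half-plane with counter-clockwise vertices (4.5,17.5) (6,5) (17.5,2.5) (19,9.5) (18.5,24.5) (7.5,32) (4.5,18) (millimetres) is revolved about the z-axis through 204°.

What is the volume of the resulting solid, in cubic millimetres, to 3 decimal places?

Profile (r,z), 7 vertices: (4.5,17.5) (6,5) (17.5,2.5) (19,9.5) (18.5,24.5) (7.5,32) (4.5,18)
edge 0: (4.5,17.5)→(6,5)  cross = 4.5·5 − 6·17.5 = -82.5000; (r_i+r_j)·cross = 10.5·-82.5000 = -866.2500
edge 1: (6,5)→(17.5,2.5)  cross = 6·2.5 − 17.5·5 = -72.5000; (r_i+r_j)·cross = 23.5·-72.5000 = -1703.7500
edge 2: (17.5,2.5)→(19,9.5)  cross = 17.5·9.5 − 19·2.5 = 118.7500; (r_i+r_j)·cross = 36.5·118.7500 = 4334.3750
edge 3: (19,9.5)→(18.5,24.5)  cross = 19·24.5 − 18.5·9.5 = 289.7500; (r_i+r_j)·cross = 37.5·289.7500 = 10865.6250
edge 4: (18.5,24.5)→(7.5,32)  cross = 18.5·32 − 7.5·24.5 = 408.2500; (r_i+r_j)·cross = 26·408.2500 = 10614.5000
edge 5: (7.5,32)→(4.5,18)  cross = 7.5·18 − 4.5·32 = -9.0000; (r_i+r_j)·cross = 12·-9.0000 = -108.0000
edge 6: (4.5,18)→(4.5,17.5)  cross = 4.5·17.5 − 4.5·18 = -2.2500; (r_i+r_j)·cross = 9·-2.2500 = -20.2500
Σcross = 650.5000 → A = |Σcross|/2 = 325.2500 mm²
Σ(r_i+r_j)·cross = 23116.2500 → first moment M = |Σ|/6 = 3852.7083
R_c = M/A = 3852.7083/325.2500 = 11.8454 mm
θ = 204° = 3.560472 rad
V = θ·R_c·A = 3.560472·11.8454·325.2500 = 13717.459 mm³

Volume = 13717.459 mm³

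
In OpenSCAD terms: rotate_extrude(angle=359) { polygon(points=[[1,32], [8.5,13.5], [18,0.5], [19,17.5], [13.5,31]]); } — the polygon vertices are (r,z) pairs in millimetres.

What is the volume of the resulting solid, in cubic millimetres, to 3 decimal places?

Profile (r,z), 5 vertices: (1,32) (8.5,13.5) (18,0.5) (19,17.5) (13.5,31)
edge 0: (1,32)→(8.5,13.5)  cross = 1·13.5 − 8.5·32 = -258.5000; (r_i+r_j)·cross = 9.5·-258.5000 = -2455.7500
edge 1: (8.5,13.5)→(18,0.5)  cross = 8.5·0.5 − 18·13.5 = -238.7500; (r_i+r_j)·cross = 26.5·-238.7500 = -6326.8750
edge 2: (18,0.5)→(19,17.5)  cross = 18·17.5 − 19·0.5 = 305.5000; (r_i+r_j)·cross = 37·305.5000 = 11303.5000
edge 3: (19,17.5)→(13.5,31)  cross = 19·31 − 13.5·17.5 = 352.7500; (r_i+r_j)·cross = 32.5·352.7500 = 11464.3750
edge 4: (13.5,31)→(1,32)  cross = 13.5·32 − 1·31 = 401.0000; (r_i+r_j)·cross = 14.5·401.0000 = 5814.5000
Σcross = 562.0000 → A = |Σcross|/2 = 281.0000 mm²
Σ(r_i+r_j)·cross = 19799.7500 → first moment M = |Σ|/6 = 3299.9583
R_c = M/A = 3299.9583/281.0000 = 11.7436 mm
θ = 359° = 6.265732 rad
V = θ·R_c·A = 6.265732·11.7436·281.0000 = 20676.655 mm³

Volume = 20676.655 mm³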